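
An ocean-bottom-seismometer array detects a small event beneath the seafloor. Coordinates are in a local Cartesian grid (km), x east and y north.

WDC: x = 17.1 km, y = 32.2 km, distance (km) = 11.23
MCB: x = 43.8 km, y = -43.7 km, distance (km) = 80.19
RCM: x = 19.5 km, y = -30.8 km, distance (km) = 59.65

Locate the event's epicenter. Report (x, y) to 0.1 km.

Circle about each station: (x − 17.1)² + (y − 32.2)² = 11.23²; (x − 43.8)² + (y + 43.7)² = 80.19²; (x − 19.5)² + (y + 30.8)² = 59.65².
Subtracting pairs of circle equations eliminates x²+y² and gives linear equations (the radical axes):
53.4 x − 151.8 y = -3805.44
4.8 x − 126.0 y = -3432.37
Solving the 2×2 system: x ≈ 6.9, y ≈ 27.5 km.
Check against WDC (with the unrounded x, y): √((x − 17.1)²+(y − 32.2)²) = 11.21 ≈ 11.23 km. ✓

(6.9, 27.5)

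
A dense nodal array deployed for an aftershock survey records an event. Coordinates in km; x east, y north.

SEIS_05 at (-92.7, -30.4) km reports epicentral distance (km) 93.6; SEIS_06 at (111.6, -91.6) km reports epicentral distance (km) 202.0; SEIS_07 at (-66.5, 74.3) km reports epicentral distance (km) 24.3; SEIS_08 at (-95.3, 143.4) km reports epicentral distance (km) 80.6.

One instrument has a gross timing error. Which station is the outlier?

Solve using three stations at a time. Using SEIS_05, SEIS_07, SEIS_08 (subtract circle equations pairwise → linear system) gives (x, y) ≈ (-88.1, 63.1).
Distances from that point to each station vs reported:
  SEIS_05: calculated 93.6 vs reported 93.6 → residual 0.0 km
  SEIS_06: calculated 252.6 vs reported 202.0 → residual 50.6 km
  SEIS_07: calculated 24.4 vs reported 24.3 → residual 0.1 km
  SEIS_08: calculated 80.6 vs reported 80.6 → residual 0.0 km
SEIS_05, SEIS_07, SEIS_08 are mutually consistent (residuals ≈ 0); SEIS_06 is off by 50.6 km.

SEIS_06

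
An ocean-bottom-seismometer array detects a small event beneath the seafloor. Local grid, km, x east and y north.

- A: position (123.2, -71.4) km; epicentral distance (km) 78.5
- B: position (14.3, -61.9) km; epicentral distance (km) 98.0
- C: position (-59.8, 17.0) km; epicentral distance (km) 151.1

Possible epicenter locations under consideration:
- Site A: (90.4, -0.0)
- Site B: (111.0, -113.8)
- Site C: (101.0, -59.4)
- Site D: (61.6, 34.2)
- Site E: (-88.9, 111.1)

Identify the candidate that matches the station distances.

For each candidate, compare |candidate − station| to the reported distance:
Site A: residuals A 0.1, B 0.1, C 0.1 → max 0.1 km
Site B: residuals A 34.4, B 11.7, C 64.0 → max 64.0 km
Site C: residuals A 53.3, B 11.3, C 26.9 → max 53.3 km
Site D: residuals A 43.8, B 9.1, C 28.5 → max 43.8 km
Site E: residuals A 201.3, B 103.4, C 52.6 → max 201.3 km
Only Site A has all residuals ≈ 0.

Site A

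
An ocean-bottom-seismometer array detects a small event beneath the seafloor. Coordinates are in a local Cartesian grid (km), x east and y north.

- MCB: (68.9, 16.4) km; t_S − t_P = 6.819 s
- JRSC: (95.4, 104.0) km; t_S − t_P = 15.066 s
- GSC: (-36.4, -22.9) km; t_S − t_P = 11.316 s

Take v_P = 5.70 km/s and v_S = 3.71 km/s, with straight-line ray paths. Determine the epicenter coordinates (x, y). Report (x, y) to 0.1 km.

79.4 km east, -55.3 km north

Distance from S−P lag: d = Δt · v_P v_S / (v_P − v_S) = Δt · (5.70·3.71)/(5.70−3.71) ≈ 10.6266·Δt.
So d_MCB = 72.46, d_JRSC = 160.10, d_GSC = 120.25 km.
Circle about each station: (x − 68.9)² + (y − 16.4)² = 72.46²; (x − 95.4)² + (y − 104.0)² = 160.10²; (x + 36.4)² + (y + 22.9)² = 120.25².
Subtracting the MCB equation from the JRSC and GSC equations removes the quadratic terms:
53.0 x + 175.2 y = -5480.57
-210.6 x − 78.6 y = -12376.41
Solving the 2×2 system: x ≈ 79.4, y ≈ -55.3 km.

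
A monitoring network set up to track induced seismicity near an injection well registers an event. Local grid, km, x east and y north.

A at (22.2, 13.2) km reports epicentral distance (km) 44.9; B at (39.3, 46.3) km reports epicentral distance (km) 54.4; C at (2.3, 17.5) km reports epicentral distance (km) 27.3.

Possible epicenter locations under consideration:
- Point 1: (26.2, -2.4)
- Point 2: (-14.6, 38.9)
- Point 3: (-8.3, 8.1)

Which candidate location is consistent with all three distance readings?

For each candidate, compare |candidate − station| to the reported distance:
Point 1: residuals A 28.8, B 4.0, C 3.8 → max 28.8 km
Point 2: residuals A 0.0, B 0.0, C 0.0 → max 0.0 km
Point 3: residuals A 14.0, B 6.6, C 13.1 → max 14.0 km
Only Point 2 has all residuals ≈ 0.

Point 2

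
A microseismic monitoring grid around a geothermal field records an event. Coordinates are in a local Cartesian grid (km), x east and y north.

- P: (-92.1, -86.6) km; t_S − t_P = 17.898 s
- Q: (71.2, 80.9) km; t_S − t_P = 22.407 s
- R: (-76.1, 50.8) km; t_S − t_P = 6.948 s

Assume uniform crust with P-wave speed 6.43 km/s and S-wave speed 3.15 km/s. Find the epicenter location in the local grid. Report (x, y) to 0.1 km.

x ≈ -51.0 km, y ≈ 16.0 km

Distance from S−P lag: d = Δt · v_P v_S / (v_P − v_S) = Δt · (6.43·3.15)/(6.43−3.15) ≈ 6.1752·Δt.
So d_P = 110.52, d_Q = 138.37, d_R = 42.90 km.
Circle about each station: (x + 92.1)² + (y + 86.6)² = 110.52²; (x − 71.2)² + (y − 80.9)² = 138.37²; (x + 76.1)² + (y − 50.8)² = 42.90².
Subtracting the P equation from the Q and R equations removes the quadratic terms:
326.6 x + 335.0 y = -11299.31
32.0 x + 274.8 y = 2764.14
Solving the 2×2 system: x ≈ -51.0, y ≈ 16.0 km.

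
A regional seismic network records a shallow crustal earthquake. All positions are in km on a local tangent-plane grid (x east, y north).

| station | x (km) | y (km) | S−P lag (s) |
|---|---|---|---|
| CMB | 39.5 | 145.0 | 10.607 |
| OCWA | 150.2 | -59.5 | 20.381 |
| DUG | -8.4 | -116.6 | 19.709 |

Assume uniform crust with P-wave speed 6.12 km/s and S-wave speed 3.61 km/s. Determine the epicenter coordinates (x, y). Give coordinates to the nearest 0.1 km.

Distance from S−P lag: d = Δt · v_P v_S / (v_P − v_S) = Δt · (6.12·3.61)/(6.12−3.61) ≈ 8.8021·Δt.
So d_CMB = 93.36, d_OCWA = 179.40, d_DUG = 173.48 km.
Circle about each station: (x − 39.5)² + (y − 145.0)² = 93.36²; (x − 150.2)² + (y + 59.5)² = 179.40²; (x + 8.4)² + (y + 116.6)² = 173.48².
Subtracting the CMB equation from the OCWA and DUG equations removes the quadratic terms:
221.4 x − 409.0 y = -19953.23
-95.8 x − 523.2 y = -30298.35
Solving the 2×2 system: x ≈ 12.6, y ≈ 55.6 km.

x ≈ 12.6 km, y ≈ 55.6 km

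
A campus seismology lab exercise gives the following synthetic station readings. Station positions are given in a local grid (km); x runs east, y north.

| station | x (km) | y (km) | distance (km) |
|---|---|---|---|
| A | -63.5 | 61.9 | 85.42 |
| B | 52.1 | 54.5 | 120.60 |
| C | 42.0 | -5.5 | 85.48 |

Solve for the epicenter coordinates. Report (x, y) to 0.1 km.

-42.1 km east, -20.8 km north

Circle about each station: (x + 63.5)² + (y − 61.9)² = 85.42²; (x − 52.1)² + (y − 54.5)² = 120.60²; (x − 42.0)² + (y + 5.5)² = 85.48².
Subtracting pairs of circle equations eliminates x²+y² and gives linear equations (the radical axes):
231.2 x − 14.8 y = -9426.98
211.0 x − 134.8 y = -6079.86
Solving the 2×2 system: x ≈ -42.1, y ≈ -20.8 km.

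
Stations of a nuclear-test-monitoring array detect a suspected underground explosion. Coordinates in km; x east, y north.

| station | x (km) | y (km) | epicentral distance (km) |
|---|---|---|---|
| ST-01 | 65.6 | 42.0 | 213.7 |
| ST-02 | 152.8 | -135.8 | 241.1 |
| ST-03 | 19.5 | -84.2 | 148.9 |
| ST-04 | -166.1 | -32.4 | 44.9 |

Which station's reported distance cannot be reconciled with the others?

Solve using three stations at a time. Using ST-01, ST-03, ST-04 (subtract circle equations pairwise → linear system) gives (x, y) ≈ (-126.0, -52.6).
Distances from that point to each station vs reported:
  ST-01: calculated 213.7 vs reported 213.7 → residual 0.0 km
  ST-02: calculated 291.0 vs reported 241.1 → residual 49.9 km
  ST-03: calculated 148.9 vs reported 148.9 → residual 0.0 km
  ST-04: calculated 44.9 vs reported 44.9 → residual 0.0 km
ST-01, ST-03, ST-04 are mutually consistent (residuals ≈ 0); ST-02 is off by 49.9 km.

ST-02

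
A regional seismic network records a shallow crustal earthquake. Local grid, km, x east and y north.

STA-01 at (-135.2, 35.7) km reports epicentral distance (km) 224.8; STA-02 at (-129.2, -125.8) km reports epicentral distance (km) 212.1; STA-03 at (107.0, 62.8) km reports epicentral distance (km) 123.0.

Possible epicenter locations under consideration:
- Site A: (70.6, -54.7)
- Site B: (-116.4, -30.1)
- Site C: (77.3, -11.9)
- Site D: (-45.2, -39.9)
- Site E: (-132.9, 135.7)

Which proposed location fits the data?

Site A

For each candidate, compare |candidate − station| to the reported distance:
Site A: residuals STA-01 0.0, STA-02 0.0, STA-03 0.0 → max 0.0 km
Site B: residuals STA-01 156.4, STA-02 115.5, STA-03 118.9 → max 156.4 km
Site C: residuals STA-01 7.0, STA-02 23.7, STA-03 42.6 → max 42.6 km
Site D: residuals STA-01 107.3, STA-02 92.0, STA-03 60.6 → max 107.3 km
Site E: residuals STA-01 124.8, STA-02 49.4, STA-03 127.7 → max 127.7 km
Only Site A has all residuals ≈ 0.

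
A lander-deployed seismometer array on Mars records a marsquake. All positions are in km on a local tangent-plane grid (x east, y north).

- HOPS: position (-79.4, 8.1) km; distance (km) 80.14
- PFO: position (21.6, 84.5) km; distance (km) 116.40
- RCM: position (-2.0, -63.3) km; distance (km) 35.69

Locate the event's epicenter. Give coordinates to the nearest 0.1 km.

Circle about each station: (x + 79.4)² + (y − 8.1)² = 80.14²; (x − 21.6)² + (y − 84.5)² = 116.40²; (x + 2.0)² + (y + 63.3)² = 35.69².
Subtracting the HOPS equation from the PFO and RCM equations removes the quadratic terms:
202.0 x + 152.8 y = -5889.70
154.8 x − 142.8 y = 2789.56
Solving the 2×2 system: x ≈ -7.9, y ≈ -28.1 km.

x ≈ -7.9 km, y ≈ -28.1 km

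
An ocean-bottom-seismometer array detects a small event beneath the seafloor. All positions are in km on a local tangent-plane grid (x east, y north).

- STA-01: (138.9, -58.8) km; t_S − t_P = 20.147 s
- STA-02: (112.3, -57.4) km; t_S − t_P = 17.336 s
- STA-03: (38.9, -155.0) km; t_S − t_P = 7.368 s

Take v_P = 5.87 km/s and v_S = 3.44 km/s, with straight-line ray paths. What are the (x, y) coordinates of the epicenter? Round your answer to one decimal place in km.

Distance from S−P lag: d = Δt · v_P v_S / (v_P − v_S) = Δt · (5.87·3.44)/(5.87−3.44) ≈ 8.3098·Δt.
So d_STA-01 = 167.42, d_STA-02 = 144.06, d_STA-03 = 61.23 km.
Circle about each station: (x − 138.9)² + (y + 58.8)² = 167.42²; (x − 112.3)² + (y + 57.4)² = 144.06²; (x − 38.9)² + (y + 155.0)² = 61.23².
Subtracting the STA-01 equation from the STA-02 and STA-03 equations removes the quadratic terms:
-53.2 x + 2.8 y = 431.57
-200.0 x − 192.4 y = 27067.90
Solving the 2×2 system: x ≈ -14.7, y ≈ -125.4 km.

-14.7 km east, -125.4 km north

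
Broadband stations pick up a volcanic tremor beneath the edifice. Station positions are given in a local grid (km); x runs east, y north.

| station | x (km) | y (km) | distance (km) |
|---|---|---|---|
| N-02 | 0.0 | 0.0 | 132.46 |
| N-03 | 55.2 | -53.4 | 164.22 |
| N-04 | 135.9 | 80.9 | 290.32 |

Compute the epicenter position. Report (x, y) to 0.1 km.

Circle about each station: x² + y² = 132.46²; (x − 55.2)² + (y + 53.4)² = 164.22²; (x − 135.9)² + (y − 80.9)² = 290.32².
Subtracting the N-02 equation from the N-03 and N-04 equations removes the quadratic terms:
110.4 x − 106.8 y = -3523.96
271.8 x + 161.8 y = -41726.43
Solving the 2×2 system: x ≈ -107.2, y ≈ -77.8 km.

-107.2 km east, -77.8 km north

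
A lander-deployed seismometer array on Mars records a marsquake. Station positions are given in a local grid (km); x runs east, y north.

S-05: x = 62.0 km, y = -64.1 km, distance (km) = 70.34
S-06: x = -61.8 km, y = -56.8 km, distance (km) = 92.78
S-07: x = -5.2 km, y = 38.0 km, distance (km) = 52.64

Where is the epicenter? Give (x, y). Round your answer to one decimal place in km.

Circle about each station: (x − 62.0)² + (y + 64.1)² = 70.34²; (x + 61.8)² + (y + 56.8)² = 92.78²; (x + 5.2)² + (y − 38.0)² = 52.64².
Subtracting pairs of circle equations eliminates x²+y² and gives linear equations (the radical axes):
-247.6 x + 14.6 y = -4567.74
-134.4 x + 204.2 y = -4305.02
Solving the 2×2 system: x ≈ 17.9, y ≈ -9.3 km.

x ≈ 17.9 km, y ≈ -9.3 km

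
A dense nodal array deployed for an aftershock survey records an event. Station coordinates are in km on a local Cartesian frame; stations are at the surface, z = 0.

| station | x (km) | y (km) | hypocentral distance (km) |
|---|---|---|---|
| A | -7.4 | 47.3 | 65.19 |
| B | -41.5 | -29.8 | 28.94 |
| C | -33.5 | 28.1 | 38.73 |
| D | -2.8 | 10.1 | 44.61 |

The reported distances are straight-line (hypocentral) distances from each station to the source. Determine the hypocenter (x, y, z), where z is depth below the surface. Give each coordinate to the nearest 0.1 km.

Each station gives a sphere (x−x_i)² + (y−y_i)² + z² = d_i² (stations at z=0).
Subtracting the A sphere from B and C: z² cancels, leaving linear equations in x and y:
-68.2 x − 154.2 y = 3730.45
-52.2 x − 38.4 y = 2369.53
Solving: x ≈ -40.906, y ≈ -6.100 km (keep extra digits for the depth step; rounded: -40.9, -6.1).
Then from the A sphere: z² = 65.19² − (x + 7.4)² − (y − 47.3)² with x = -40.906, y = -6.100, so z ≈ 16.599 ≈ 16.6 km.
Check against D (with the unrounded solution): distance 44.61 ≈ 44.61 km. ✓

(-40.9, -6.1, 16.6)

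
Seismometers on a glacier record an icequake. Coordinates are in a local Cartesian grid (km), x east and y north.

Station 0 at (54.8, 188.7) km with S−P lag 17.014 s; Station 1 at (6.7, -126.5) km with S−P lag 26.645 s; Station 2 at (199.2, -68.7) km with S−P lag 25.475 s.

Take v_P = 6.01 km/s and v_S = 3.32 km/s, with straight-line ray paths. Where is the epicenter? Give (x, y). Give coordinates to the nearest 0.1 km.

(63.5, 62.8)

Distance from S−P lag: d = Δt · v_P v_S / (v_P − v_S) = Δt · (6.01·3.32)/(6.01−3.32) ≈ 7.4175·Δt.
So d_Station 0 = 126.20, d_Station 1 = 197.64, d_Station 2 = 188.96 km.
Circle about each station: (x − 54.8)² + (y − 188.7)² = 126.20²; (x − 6.7)² + (y + 126.5)² = 197.64²; (x − 199.2)² + (y + 68.7)² = 188.96².
Subtracting pairs of circle equations eliminates x²+y² and gives linear equations (the radical axes):
-96.2 x − 630.4 y = -45698.72
288.8 x − 514.8 y = -13989.84
Solving the 2×2 system: x ≈ 63.5, y ≈ 62.8 km.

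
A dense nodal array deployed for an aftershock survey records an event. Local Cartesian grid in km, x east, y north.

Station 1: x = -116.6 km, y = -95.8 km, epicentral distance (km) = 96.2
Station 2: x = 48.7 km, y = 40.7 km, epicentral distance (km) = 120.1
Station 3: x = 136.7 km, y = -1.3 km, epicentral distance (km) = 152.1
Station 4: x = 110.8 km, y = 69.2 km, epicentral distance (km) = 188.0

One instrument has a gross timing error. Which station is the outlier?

Solve using three stations at a time. Using Station 1, Station 2, Station 4 (subtract circle equations pairwise → linear system) gives (x, y) ≈ (-52.4, -24.2).
Distances from that point to each station vs reported:
  Station 1: calculated 96.2 vs reported 96.2 → residual 0.0 km
  Station 2: calculated 120.1 vs reported 120.1 → residual 0.0 km
  Station 3: calculated 190.5 vs reported 152.1 → residual 38.4 km
  Station 4: calculated 188.0 vs reported 188.0 → residual 0.0 km
Station 1, Station 2, Station 4 are mutually consistent (residuals ≈ 0); Station 3 is off by 38.4 km.

Station 3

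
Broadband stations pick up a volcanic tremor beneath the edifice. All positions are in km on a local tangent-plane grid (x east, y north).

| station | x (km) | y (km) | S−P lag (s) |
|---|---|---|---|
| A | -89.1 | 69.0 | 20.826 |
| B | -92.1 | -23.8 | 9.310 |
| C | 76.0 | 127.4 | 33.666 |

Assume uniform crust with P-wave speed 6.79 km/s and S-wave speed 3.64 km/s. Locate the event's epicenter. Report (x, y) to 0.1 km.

x ≈ -69.3 km, y ≈ -93.2 km

Distance from S−P lag: d = Δt · v_P v_S / (v_P − v_S) = Δt · (6.79·3.64)/(6.79−3.64) ≈ 7.8462·Δt.
So d_A = 163.41, d_B = 73.05, d_C = 264.15 km.
Circle about each station: (x + 89.1)² + (y − 69.0)² = 163.41²; (x + 92.1)² + (y + 23.8)² = 73.05²; (x − 76.0)² + (y − 127.4)² = 264.15².
Subtracting pairs of circle equations eliminates x²+y² and gives linear equations (the radical axes):
-6.0 x − 185.6 y = 17715.57
330.2 x + 116.8 y = -33765.44
Solving the 2×2 system: x ≈ -69.3, y ≈ -93.2 km.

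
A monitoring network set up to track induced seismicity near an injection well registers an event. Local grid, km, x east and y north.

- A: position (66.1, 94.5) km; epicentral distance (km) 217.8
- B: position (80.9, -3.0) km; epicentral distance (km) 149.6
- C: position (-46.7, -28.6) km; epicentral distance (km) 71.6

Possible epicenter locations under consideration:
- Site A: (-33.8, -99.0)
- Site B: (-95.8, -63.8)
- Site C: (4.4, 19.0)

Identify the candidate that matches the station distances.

Site A

For each candidate, compare |candidate − station| to the reported distance:
Site A: residuals A 0.0, B 0.0, C 0.0 → max 0.0 km
Site B: residuals A 8.6, B 37.3, C 11.2 → max 37.3 km
Site C: residuals A 120.3, B 70.0, C 1.8 → max 120.3 km
Only Site A has all residuals ≈ 0.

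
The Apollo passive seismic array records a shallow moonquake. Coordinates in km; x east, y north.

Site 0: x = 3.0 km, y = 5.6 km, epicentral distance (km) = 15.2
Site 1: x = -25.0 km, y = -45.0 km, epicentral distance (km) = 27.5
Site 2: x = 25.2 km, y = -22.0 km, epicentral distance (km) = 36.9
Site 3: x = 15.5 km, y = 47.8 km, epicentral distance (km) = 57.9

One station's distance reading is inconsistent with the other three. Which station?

Solve using three stations at a time. Using Site 0, Site 2, Site 3 (subtract circle equations pairwise → linear system) gives (x, y) ≈ (-7.7, -5.3).
Distances from that point to each station vs reported:
  Site 0: calculated 15.3 vs reported 15.2 → residual 0.1 km
  Site 1: calculated 43.3 vs reported 27.5 → residual 15.8 km
  Site 2: calculated 36.9 vs reported 36.9 → residual 0.0 km
  Site 3: calculated 57.9 vs reported 57.9 → residual 0.0 km
Site 0, Site 2, Site 3 are mutually consistent (residuals ≈ 0); Site 1 is off by 15.8 km.

Site 1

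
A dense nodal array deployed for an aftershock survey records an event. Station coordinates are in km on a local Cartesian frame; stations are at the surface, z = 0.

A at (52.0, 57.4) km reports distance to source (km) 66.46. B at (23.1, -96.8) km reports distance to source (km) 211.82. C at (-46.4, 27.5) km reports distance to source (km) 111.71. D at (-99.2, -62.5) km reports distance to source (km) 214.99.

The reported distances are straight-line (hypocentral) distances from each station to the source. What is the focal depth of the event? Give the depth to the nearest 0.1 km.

z ≈ 16.2 km

Each station gives a sphere (x−x_i)² + (y−y_i)² + z² = d_i² (stations at z=0).
Subtracting the A sphere from B and C: z² cancels, leaving linear equations in x and y:
-57.8 x − 308.4 y = -36545.69
-196.8 x − 59.8 y = -11151.74
Solving: x ≈ 21.905, y ≈ 114.396 km (keep extra digits for the depth step; rounded: 21.9, 114.4).
Then from the A sphere: z² = 66.46² − (x − 52.0)² − (y − 57.4)² with x = 21.905, y = 114.396, so z ≈ 16.207 ≈ 16.2 km.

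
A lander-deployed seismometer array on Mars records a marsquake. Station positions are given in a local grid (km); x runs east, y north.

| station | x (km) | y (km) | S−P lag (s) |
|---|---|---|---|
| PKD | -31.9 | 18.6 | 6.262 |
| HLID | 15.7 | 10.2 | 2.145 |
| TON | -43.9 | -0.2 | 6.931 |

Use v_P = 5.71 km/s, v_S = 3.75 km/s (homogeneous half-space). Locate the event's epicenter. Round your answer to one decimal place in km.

Distance from S−P lag: d = Δt · v_P v_S / (v_P − v_S) = Δt · (5.71·3.75)/(5.71−3.75) ≈ 10.9247·Δt.
So d_PKD = 68.41, d_HLID = 23.43, d_TON = 75.72 km.
Circle about each station: (x + 31.9)² + (y − 18.6)² = 68.41²; (x − 15.7)² + (y − 10.2)² = 23.43²; (x + 43.9)² + (y + 0.2)² = 75.72².
Subtracting the PKD equation from the HLID and TON equations removes the quadratic terms:
95.2 x − 16.8 y = 3117.92
-24.0 x − 37.6 y = -489.91
Solving the 2×2 system: x ≈ 31.5, y ≈ -7.1 km.

31.5 km east, -7.1 km north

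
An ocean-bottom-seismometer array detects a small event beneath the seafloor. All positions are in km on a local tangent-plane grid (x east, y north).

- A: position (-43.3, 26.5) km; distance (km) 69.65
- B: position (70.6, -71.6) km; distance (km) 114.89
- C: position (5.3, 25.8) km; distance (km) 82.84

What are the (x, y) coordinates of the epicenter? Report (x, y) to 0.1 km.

-40.7 km east, -43.1 km north

Circle about each station: (x + 43.3)² + (y − 26.5)² = 69.65²; (x − 70.6)² + (y + 71.6)² = 114.89²; (x − 5.3)² + (y − 25.8)² = 82.84².
Subtracting the A equation from the B and C equations removes the quadratic terms:
227.8 x − 196.2 y = -814.81
97.2 x − 1.4 y = -3894.75
Solving the 2×2 system: x ≈ -40.7, y ≈ -43.1 km.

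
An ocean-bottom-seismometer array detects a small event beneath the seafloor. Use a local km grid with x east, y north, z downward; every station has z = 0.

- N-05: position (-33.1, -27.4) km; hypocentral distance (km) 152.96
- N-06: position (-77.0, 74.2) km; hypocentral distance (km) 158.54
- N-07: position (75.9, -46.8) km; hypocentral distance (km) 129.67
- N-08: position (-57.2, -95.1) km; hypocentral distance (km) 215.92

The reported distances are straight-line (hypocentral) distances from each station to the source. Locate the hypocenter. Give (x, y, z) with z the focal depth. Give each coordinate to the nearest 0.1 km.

Each station gives a sphere (x−x_i)² + (y−y_i)² + z² = d_i² (stations at z=0).
Subtracting the N-05 sphere from N-06 and N-07: z² cancels, leaving linear equations in x and y:
-87.8 x + 203.2 y = 7850.10
218.0 x − 38.8 y = 12687.13
Solving: x ≈ 70.495, y ≈ 69.092 km (keep extra digits for the depth step; rounded: 70.5, 69.1).
Then from the N-05 sphere: z² = 152.96² − (x + 33.1)² − (y + 27.4)² with x = 70.495, y = 69.092, so z ≈ 57.915 ≈ 57.9 km.

x ≈ 70.5 km, y ≈ 69.1 km, depth ≈ 57.9 km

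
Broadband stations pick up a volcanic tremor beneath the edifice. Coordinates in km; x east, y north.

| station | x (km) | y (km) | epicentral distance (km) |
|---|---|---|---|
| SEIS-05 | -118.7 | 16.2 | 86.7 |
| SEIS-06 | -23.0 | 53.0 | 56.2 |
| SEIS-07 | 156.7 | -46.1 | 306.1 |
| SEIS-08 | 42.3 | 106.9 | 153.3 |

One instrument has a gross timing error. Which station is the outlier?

SEIS-06

Solve using three stations at a time. Using SEIS-05, SEIS-07, SEIS-08 (subtract circle equations pairwise → linear system) gives (x, y) ≈ (-110.9, 102.5).
Distances from that point to each station vs reported:
  SEIS-05: calculated 86.6 vs reported 86.7 → residual 0.1 km
  SEIS-06: calculated 100.9 vs reported 56.2 → residual 44.7 km
  SEIS-07: calculated 306.1 vs reported 306.1 → residual 0.0 km
  SEIS-08: calculated 153.3 vs reported 153.3 → residual 0.0 km
SEIS-05, SEIS-07, SEIS-08 are mutually consistent (residuals ≈ 0); SEIS-06 is off by 44.7 km.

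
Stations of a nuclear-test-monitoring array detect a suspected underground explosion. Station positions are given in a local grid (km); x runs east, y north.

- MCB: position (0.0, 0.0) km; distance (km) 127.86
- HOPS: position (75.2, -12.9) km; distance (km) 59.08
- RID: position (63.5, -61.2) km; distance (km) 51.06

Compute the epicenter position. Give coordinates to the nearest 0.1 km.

x ≈ 114.4 km, y ≈ -57.1 km

Circle about each station: x² + y² = 127.86²; (x − 75.2)² + (y + 12.9)² = 59.08²; (x − 63.5)² + (y + 61.2)² = 51.06².
Subtracting the MCB equation from the HOPS and RID equations removes the quadratic terms:
150.4 x − 25.8 y = 18679.18
127.0 x − 122.4 y = 21518.75
Solving the 2×2 system: x ≈ 114.4, y ≈ -57.1 km.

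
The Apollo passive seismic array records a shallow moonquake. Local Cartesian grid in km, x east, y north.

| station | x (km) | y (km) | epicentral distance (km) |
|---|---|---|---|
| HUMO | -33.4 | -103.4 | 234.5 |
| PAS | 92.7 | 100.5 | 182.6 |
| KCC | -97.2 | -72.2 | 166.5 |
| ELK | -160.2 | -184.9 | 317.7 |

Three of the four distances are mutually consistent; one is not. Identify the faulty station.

KCC

Solve using three stations at a time. Using HUMO, PAS, ELK (subtract circle equations pairwise → linear system) gives (x, y) ≈ (-88.4, 124.6).
Distances from that point to each station vs reported:
  HUMO: calculated 234.6 vs reported 234.5 → residual 0.1 km
  PAS: calculated 182.7 vs reported 182.6 → residual 0.1 km
  KCC: calculated 197.0 vs reported 166.5 → residual 30.5 km
  ELK: calculated 317.8 vs reported 317.7 → residual 0.1 km
HUMO, PAS, ELK are mutually consistent (residuals ≈ 0); KCC is off by 30.5 km.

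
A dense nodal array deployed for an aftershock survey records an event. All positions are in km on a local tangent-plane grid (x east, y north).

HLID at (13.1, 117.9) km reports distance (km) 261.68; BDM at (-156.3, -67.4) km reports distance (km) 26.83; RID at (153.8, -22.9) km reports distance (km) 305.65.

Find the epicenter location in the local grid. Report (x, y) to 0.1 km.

(-144.1, -91.3)

Circle about each station: (x − 13.1)² + (y − 117.9)² = 261.68²; (x + 156.3)² + (y + 67.4)² = 26.83²; (x − 153.8)² + (y + 22.9)² = 305.65².
Subtracting the HLID equation from the BDM and RID equations removes the quadratic terms:
-338.8 x − 370.6 y = 82657.00
281.4 x − 281.6 y = -14838.67
Solving the 2×2 system: x ≈ -144.1, y ≈ -91.3 km.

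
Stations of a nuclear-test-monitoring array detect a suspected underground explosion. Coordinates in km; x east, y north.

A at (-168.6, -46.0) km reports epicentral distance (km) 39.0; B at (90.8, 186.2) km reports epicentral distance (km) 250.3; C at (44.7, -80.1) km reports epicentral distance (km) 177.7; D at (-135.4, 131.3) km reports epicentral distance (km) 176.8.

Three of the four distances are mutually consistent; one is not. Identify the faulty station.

Solve using three stations at a time. Using A, C, D (subtract circle equations pairwise → linear system) gives (x, y) ≈ (-129.6, -45.4).
Distances from that point to each station vs reported:
  A: calculated 39.0 vs reported 39.0 → residual 0.0 km
  B: calculated 319.7 vs reported 250.3 → residual 69.4 km
  C: calculated 177.7 vs reported 177.7 → residual 0.0 km
  D: calculated 176.8 vs reported 176.8 → residual 0.0 km
A, C, D are mutually consistent (residuals ≈ 0); B is off by 69.4 km.

B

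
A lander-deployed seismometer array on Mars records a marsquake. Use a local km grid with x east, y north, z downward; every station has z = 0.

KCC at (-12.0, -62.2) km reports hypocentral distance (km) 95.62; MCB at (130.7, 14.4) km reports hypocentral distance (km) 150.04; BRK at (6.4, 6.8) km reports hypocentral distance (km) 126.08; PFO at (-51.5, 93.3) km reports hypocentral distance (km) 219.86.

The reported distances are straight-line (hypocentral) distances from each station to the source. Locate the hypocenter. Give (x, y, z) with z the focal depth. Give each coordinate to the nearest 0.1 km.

x ≈ 48.1 km, y ≈ -90.2 km, depth ≈ 68.9 km

Each station gives a sphere (x−x_i)² + (y−y_i)² + z² = d_i² (stations at z=0).
Subtracting the KCC sphere from MCB and BRK: z² cancels, leaving linear equations in x and y:
285.4 x + 153.2 y = -91.81
36.8 x + 138.0 y = -10678.62
Solving: x ≈ 48.101, y ≈ -90.208 km (keep extra digits for the depth step; rounded: 48.1, -90.2).
Then from the KCC sphere: z² = 95.62² − (x + 12.0)² − (y + 62.2)² with x = 48.101, y = -90.208, so z ≈ 68.896 ≈ 68.9 km.
Check against PFO (with the unrounded solution): distance 219.87 ≈ 219.86 km. ✓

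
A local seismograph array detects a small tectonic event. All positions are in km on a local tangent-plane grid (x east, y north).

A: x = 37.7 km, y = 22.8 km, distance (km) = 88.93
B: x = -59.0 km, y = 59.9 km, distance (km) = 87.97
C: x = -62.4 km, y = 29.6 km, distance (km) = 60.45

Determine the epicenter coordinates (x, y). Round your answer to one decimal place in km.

Circle about each station: (x − 37.7)² + (y − 22.8)² = 88.93²; (x + 59.0)² + (y − 59.9)² = 87.97²; (x + 62.4)² + (y − 29.6)² = 60.45².
Subtracting the A equation from the B and C equations removes the quadratic terms:
-193.4 x + 74.2 y = 5297.70
-200.2 x + 13.6 y = 7083.13
Solving the 2×2 system: x ≈ -37.1, y ≈ -25.3 km.

(-37.1, -25.3)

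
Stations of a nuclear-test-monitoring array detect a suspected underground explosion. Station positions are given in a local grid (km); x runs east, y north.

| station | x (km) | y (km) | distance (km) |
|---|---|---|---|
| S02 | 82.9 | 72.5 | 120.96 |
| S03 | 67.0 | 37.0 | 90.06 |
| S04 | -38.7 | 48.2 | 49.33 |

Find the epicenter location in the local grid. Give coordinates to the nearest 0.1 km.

(-16.8, 4.0)

Circle about each station: (x − 82.9)² + (y − 72.5)² = 120.96²; (x − 67.0)² + (y − 37.0)² = 90.06²; (x + 38.7)² + (y − 48.2)² = 49.33².
Subtracting the S02 equation from the S03 and S04 equations removes the quadratic terms:
-31.8 x − 71.0 y = 249.86
-243.2 x − 48.6 y = 3890.14
Solving the 2×2 system: x ≈ -16.8, y ≈ 4.0 km.
Check against S02 (with the unrounded x, y): √((x − 82.9)²+(y − 72.5)²) = 120.96 ≈ 120.96 km. ✓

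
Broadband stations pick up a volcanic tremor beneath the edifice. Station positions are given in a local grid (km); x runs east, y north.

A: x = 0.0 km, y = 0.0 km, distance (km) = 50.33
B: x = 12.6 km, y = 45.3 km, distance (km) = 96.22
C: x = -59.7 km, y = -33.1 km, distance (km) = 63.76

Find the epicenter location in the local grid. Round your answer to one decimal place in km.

x ≈ 1.7 km, y ≈ -50.3 km

Circle about each station: x² + y² = 50.33²; (x − 12.6)² + (y − 45.3)² = 96.22²; (x + 59.7)² + (y + 33.1)² = 63.76².
Subtracting pairs of circle equations eliminates x²+y² and gives linear equations (the radical axes):
25.2 x + 90.6 y = -4514.33
-119.4 x − 66.2 y = 3127.47
Solving the 2×2 system: x ≈ 1.7, y ≈ -50.3 km.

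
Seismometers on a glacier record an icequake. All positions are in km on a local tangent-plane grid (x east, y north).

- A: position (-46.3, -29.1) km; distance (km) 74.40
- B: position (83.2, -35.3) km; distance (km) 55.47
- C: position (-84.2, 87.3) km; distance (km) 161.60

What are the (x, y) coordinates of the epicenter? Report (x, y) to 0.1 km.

28.1 km east, -28.9 km north

Circle about each station: (x + 46.3)² + (y + 29.1)² = 74.40²; (x − 83.2)² + (y + 35.3)² = 55.47²; (x + 84.2)² + (y − 87.3)² = 161.60².
Subtracting pairs of circle equations eliminates x²+y² and gives linear equations (the radical axes):
259.0 x − 12.4 y = 7636.27
-75.8 x + 232.8 y = -8858.77
Solving the 2×2 system: x ≈ 28.1, y ≈ -28.9 km.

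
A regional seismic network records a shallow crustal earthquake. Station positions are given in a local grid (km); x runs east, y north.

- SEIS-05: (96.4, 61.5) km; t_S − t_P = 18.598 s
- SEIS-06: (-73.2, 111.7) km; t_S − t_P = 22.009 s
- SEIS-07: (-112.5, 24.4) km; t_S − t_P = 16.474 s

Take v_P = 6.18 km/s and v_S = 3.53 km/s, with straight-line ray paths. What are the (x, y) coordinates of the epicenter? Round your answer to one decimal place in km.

x ≈ -2.7 km, y ≈ -55.2 km

Distance from S−P lag: d = Δt · v_P v_S / (v_P − v_S) = Δt · (6.18·3.53)/(6.18−3.53) ≈ 8.2322·Δt.
So d_SEIS-05 = 153.10, d_SEIS-06 = 181.18, d_SEIS-07 = 135.62 km.
Circle about each station: (x − 96.4)² + (y − 61.5)² = 153.10²; (x + 73.2)² + (y − 111.7)² = 181.18²; (x + 112.5)² + (y − 24.4)² = 135.62².
Subtracting the SEIS-05 equation from the SEIS-06 and SEIS-07 equations removes the quadratic terms:
-339.2 x + 100.4 y = -4626.66
-417.8 x − 74.2 y = 5223.23
Solving the 2×2 system: x ≈ -2.7, y ≈ -55.2 km.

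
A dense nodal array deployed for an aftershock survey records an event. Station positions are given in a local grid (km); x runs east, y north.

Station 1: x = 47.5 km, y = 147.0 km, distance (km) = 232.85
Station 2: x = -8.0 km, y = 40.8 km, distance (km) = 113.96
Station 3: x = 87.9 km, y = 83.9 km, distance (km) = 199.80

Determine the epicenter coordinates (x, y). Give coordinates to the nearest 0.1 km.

Circle about each station: (x − 47.5)² + (y − 147.0)² = 232.85²; (x + 8.0)² + (y − 40.8)² = 113.96²; (x − 87.9)² + (y − 83.9)² = 199.80².
Subtracting the Station 1 equation from the Station 2 and Station 3 equations removes the quadratic terms:
-111.0 x − 212.4 y = 19095.63
80.8 x − 126.2 y = 5199.45
Solving the 2×2 system: x ≈ -41.9, y ≈ -68.0 km.

(-41.9, -68.0)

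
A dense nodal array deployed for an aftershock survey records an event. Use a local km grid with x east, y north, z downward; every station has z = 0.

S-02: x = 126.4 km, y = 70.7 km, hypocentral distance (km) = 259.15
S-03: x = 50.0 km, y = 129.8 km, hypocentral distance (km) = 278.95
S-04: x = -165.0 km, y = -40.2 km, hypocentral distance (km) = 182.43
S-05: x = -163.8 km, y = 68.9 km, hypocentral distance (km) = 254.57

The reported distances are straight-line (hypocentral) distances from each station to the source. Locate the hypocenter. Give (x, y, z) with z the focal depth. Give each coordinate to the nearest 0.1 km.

(-21.5, -131.7, 65.7)

Each station gives a sphere (x−x_i)² + (y−y_i)² + z² = d_i² (stations at z=0).
Subtracting the S-02 sphere from S-03 and S-04: z² cancels, leaving linear equations in x and y:
-152.8 x + 118.2 y = -12281.79
-582.8 x − 221.8 y = 41743.61
Solving: x ≈ -21.503, y ≈ -131.704 km (keep extra digits for the depth step; rounded: -21.5, -131.7).
Then from the S-02 sphere: z² = 259.15² − (x − 126.4)² − (y − 70.7)² with x = -21.503, y = -131.704, so z ≈ 65.697 ≈ 65.7 km.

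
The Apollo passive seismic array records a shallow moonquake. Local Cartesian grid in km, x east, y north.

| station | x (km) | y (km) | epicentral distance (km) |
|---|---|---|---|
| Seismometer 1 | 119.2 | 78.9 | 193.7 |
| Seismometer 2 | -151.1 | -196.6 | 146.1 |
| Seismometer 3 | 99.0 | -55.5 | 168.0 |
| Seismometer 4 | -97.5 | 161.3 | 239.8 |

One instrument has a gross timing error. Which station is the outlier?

Seismometer 1

Solve using three stations at a time. Using Seismometer 2, Seismometer 3, Seismometer 4 (subtract circle equations pairwise → linear system) gives (x, y) ≈ (-67.7, -76.6).
Distances from that point to each station vs reported:
  Seismometer 1: calculated 243.1 vs reported 193.7 → residual 49.4 km
  Seismometer 2: calculated 146.1 vs reported 146.1 → residual 0.0 km
  Seismometer 3: calculated 168.0 vs reported 168.0 → residual 0.0 km
  Seismometer 4: calculated 239.8 vs reported 239.8 → residual 0.0 km
Seismometer 2, Seismometer 3, Seismometer 4 are mutually consistent (residuals ≈ 0); Seismometer 1 is off by 49.4 km.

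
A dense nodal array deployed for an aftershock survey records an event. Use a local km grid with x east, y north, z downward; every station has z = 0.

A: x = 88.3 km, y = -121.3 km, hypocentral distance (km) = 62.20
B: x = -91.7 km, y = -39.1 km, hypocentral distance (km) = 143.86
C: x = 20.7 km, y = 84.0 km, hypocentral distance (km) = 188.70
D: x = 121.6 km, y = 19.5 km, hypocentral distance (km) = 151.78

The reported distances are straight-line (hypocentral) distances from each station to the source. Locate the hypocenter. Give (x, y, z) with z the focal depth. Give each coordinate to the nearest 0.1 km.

(34.9, -102.4, 25.7)

Each station gives a sphere (x−x_i)² + (y−y_i)² + z² = d_i² (stations at z=0).
Subtracting the A sphere from B and C: z² cancels, leaving linear equations in x and y:
-360.0 x + 164.4 y = -29399.74
-135.2 x + 410.6 y = -46764.94
Solving: x ≈ 34.903, y ≈ -102.402 km (keep extra digits for the depth step; rounded: 34.9, -102.4).
Then from the A sphere: z² = 62.20² − (x − 88.3)² − (y + 121.3)² with x = 34.903, y = -102.402, so z ≈ 25.700 ≈ 25.7 km.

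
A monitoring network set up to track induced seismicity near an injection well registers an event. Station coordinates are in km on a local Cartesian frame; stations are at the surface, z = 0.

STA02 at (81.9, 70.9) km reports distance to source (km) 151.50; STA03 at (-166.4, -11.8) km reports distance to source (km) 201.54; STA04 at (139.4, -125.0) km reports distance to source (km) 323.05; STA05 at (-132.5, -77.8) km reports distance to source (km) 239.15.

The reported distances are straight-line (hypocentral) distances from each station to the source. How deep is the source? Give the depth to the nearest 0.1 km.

z ≈ 57.9 km

Each station gives a sphere (x−x_i)² + (y−y_i)² + z² = d_i² (stations at z=0).
Subtracting the STA02 sphere from STA03 and STA04: z² cancels, leaving linear equations in x and y:
-496.6 x − 165.4 y = -1572.34
115.0 x − 391.8 y = -58086.11
Solving: x ≈ -42.097, y ≈ 135.898 km (keep extra digits for the depth step; rounded: -42.1, 135.9).
Then from the STA02 sphere: z² = 151.50² − (x − 81.9)² − (y − 70.9)² with x = -42.097, y = 135.898, so z ≈ 57.899 ≈ 57.9 km.
Check against STA05 (with the unrounded solution): distance 239.15 ≈ 239.15 km. ✓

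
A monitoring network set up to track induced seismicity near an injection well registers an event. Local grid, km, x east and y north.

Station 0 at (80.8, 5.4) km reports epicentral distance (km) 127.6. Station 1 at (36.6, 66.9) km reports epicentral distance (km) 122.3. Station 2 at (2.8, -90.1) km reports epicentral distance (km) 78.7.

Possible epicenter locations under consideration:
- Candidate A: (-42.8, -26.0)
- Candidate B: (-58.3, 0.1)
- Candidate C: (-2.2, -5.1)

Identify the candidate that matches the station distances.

For each candidate, compare |candidate − station| to the reported distance:
Candidate A: residuals Station 0 0.1, Station 1 0.1, Station 2 0.0 → max 0.1 km
Candidate B: residuals Station 0 11.6, Station 1 6.2, Station 2 30.2 → max 30.2 km
Candidate C: residuals Station 0 43.9, Station 1 40.5, Station 2 6.4 → max 43.9 km
Only Candidate A has all residuals ≈ 0.

Candidate A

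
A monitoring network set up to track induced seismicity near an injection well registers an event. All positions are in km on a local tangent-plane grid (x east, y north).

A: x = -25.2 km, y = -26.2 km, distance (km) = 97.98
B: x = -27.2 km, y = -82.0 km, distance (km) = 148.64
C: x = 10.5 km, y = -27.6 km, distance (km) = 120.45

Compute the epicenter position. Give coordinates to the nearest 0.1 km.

x ≈ -72.7 km, y ≈ 59.5 km

Circle about each station: (x + 25.2)² + (y + 26.2)² = 97.98²; (x + 27.2)² + (y + 82.0)² = 148.64²; (x − 10.5)² + (y + 27.6)² = 120.45².
Subtracting the A equation from the B and C equations removes the quadratic terms:
-4.0 x − 111.6 y = -6351.41
71.4 x − 2.8 y = -5357.59
Solving the 2×2 system: x ≈ -72.7, y ≈ 59.5 km.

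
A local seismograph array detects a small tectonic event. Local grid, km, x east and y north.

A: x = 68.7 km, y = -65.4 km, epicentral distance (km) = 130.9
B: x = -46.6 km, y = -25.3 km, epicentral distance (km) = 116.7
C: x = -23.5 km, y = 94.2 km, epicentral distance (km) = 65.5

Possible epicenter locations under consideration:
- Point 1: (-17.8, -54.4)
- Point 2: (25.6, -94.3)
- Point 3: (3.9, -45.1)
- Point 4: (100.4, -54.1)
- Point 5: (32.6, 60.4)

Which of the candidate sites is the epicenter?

For each candidate, compare |candidate − station| to the reported distance:
Point 1: residuals A 43.7, B 75.8, C 83.2 → max 83.2 km
Point 2: residuals A 79.0, B 16.8, C 129.3 → max 129.3 km
Point 3: residuals A 63.0, B 62.5, C 76.5 → max 76.5 km
Point 4: residuals A 97.2, B 33.1, C 127.7 → max 127.7 km
Point 5: residuals A 0.0, B 0.0, C 0.0 → max 0.0 km
Only Point 5 has all residuals ≈ 0.

Point 5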